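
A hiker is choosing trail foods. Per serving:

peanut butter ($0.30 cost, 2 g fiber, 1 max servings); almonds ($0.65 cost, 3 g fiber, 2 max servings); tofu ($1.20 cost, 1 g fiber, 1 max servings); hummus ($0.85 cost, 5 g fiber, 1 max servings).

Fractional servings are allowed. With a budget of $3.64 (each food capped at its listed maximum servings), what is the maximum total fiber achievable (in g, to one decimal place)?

Fiber per dollar: peanut butter 6.667, hummus 5.882, almonds 4.615, tofu 0.8333.
Take 1 serving of peanut butter: spends $0.30, +2.0 g fiber (running total 2.0 g).
Take 1 serving of hummus: spends $0.85, +5.0 g fiber (running total 7.0 g).
Take 2 servings of almonds: spends $1.30, +6.0 g fiber (running total 13.0 g).
Take 0.9917 servings of tofu: spends $1.19, +1.0 g fiber (running total 14.0 g).
Filling greedily by fiber-per-dollar is optimal for one linear limit, giving 14.0 g.

14.0 g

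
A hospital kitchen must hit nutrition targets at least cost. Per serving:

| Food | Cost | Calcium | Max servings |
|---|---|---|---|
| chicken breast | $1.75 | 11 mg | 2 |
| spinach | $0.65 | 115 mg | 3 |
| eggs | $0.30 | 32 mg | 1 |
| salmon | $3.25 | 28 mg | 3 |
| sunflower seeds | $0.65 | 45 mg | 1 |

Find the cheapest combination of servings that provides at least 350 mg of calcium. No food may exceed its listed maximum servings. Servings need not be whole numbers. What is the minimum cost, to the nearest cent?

Cost per mg of calcium: spinach $0.0057, eggs $0.0094, sunflower seeds $0.0144, salmon $0.1161, chicken breast $0.1591.
Take 3 servings of spinach: +345.0 mg calcium for $1.95 (total $1.95, still need 5.0 mg).
Take 0.1562 servings of eggs: +5.0 mg calcium for $0.05 (total $2.00, still need 0.0 mg).
Filling from the cheapest source first is optimal under one linear minimum: $2.00.

$2.00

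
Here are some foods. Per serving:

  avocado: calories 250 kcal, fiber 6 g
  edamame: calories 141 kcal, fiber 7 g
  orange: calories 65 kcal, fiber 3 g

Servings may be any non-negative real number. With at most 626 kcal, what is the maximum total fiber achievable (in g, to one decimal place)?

31.1 g

Fiber per kcal: edamame 0.04965, orange 0.04615, avocado 0.024.
With no serving limits, spend the whole calories allowance on edamame: 626 kcal / 141 kcal × 7 g = 31.1 g.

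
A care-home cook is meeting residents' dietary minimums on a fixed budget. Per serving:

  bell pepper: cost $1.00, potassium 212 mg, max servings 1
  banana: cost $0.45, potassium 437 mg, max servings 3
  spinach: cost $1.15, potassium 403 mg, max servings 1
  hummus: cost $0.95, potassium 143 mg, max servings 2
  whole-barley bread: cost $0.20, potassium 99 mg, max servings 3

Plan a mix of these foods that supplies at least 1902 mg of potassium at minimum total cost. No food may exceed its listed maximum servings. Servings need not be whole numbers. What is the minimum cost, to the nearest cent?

$2.79

Cost per mg of potassium: banana $0.0010, whole-barley bread $0.0020, spinach $0.0029, bell pepper $0.0047, hummus $0.0066.
Take 3 servings of banana: +1311.0 mg potassium for $1.35 (total $1.35, still need 591.0 mg).
Take 3 servings of whole-barley bread: +297.0 mg potassium for $0.60 (total $1.95, still need 294.0 mg).
Take 0.7295 servings of spinach: +294.0 mg potassium for $0.84 (total $2.79, still need 0.0 mg).
Filling from the cheapest source first is optimal under one linear minimum: $2.79.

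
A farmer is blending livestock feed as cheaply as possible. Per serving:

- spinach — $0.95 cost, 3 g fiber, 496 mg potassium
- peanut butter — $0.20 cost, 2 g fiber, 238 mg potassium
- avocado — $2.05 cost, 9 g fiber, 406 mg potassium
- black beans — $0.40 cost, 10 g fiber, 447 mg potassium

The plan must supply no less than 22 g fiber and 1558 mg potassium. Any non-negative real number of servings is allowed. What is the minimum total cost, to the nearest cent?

$1.34

The cheapest plan sits at a corner of the feasible region — with two constraints it uses at most two foods.
spinach only: max(22/3, 1558/496) = 7.333 servings → $6.97.
peanut butter only: max(22/2, 1558/238) = 11 servings → $2.20.
avocado only: max(22/9, 1558/406) = 3.837 servings → $7.87.
black beans only: max(22/10, 1558/447) = 3.485 servings → $1.39.
spinach + peanut butter: the both-tight solution has a negative serving — not a feasible corner.
spinach + avocado with both tight: 1.568 servings and 1.922 servings → $5.43.
spinach + black beans with both tight: 1.588 servings and 1.724 servings → $2.20.
peanut butter + avocado with both tight: 3.827 servings and 1.594 servings → $4.03.
peanut butter + black beans with both tight: 3.867 servings and 1.427 servings → $1.34.
avocado + black beans: the both-tight solution has a negative serving — not a feasible corner.
The minimum over all feasible corners is $1.34.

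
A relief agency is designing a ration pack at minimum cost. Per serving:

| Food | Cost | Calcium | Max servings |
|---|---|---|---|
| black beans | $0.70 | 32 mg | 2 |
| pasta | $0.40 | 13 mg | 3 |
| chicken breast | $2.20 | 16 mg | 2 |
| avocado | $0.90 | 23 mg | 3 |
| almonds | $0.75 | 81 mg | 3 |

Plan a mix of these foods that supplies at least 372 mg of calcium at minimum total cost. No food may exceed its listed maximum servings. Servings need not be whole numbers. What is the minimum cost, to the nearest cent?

$5.87

Cost per mg of calcium: almonds $0.0093, black beans $0.0219, pasta $0.0308, avocado $0.0391, chicken breast $0.1375.
Take 3 servings of almonds: +243.0 mg calcium for $2.25 (total $2.25, still need 129.0 mg).
Take 2 servings of black beans: +64.0 mg calcium for $1.40 (total $3.65, still need 65.0 mg).
Take 3 servings of pasta: +39.0 mg calcium for $1.20 (total $4.85, still need 26.0 mg).
Take 1.13 servings of avocado: +26.0 mg calcium for $1.02 (total $5.87, still need 0.0 mg).
Filling from the cheapest source first is optimal under one linear minimum: $5.87.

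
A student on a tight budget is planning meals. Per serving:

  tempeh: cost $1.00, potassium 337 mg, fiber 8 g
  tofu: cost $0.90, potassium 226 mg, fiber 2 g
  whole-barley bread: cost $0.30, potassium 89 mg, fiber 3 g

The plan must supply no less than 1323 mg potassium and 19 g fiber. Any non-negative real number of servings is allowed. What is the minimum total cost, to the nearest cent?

$3.93

A basic optimal solution has at most two foods positive. Try each food alone and each pair with both targets met exactly.
tempeh only: max(1323/337, 19/8) = 3.926 servings → $3.93.
tofu only: max(1323/226, 19/2) = 9.5 servings → $8.55.
whole-barley bread only: max(1323/89, 19/3) = 14.87 servings → $4.46.
tempeh + tofu with both tight: 1.453 servings and 3.687 servings → $4.77.
tempeh + whole-barley bread: intersection lies outside the first quadrant.
tofu + whole-barley bread with both tight: 4.556 servings and 3.296 servings → $5.09.
So the least-cost plan costs $3.93.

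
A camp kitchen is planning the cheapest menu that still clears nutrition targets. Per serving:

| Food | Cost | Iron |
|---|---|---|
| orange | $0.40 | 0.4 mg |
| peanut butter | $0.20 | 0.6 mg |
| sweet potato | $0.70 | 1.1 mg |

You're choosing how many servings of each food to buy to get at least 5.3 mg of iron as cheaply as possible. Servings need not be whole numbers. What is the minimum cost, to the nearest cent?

Cost per mg of iron: peanut butter $0.3333, sweet potato $0.6364, orange $1.0000.
With no serving limits, use only peanut butter: 5.3 mg / 0.6 mg = 8.833 servings × $0.20 = $1.77.

$1.77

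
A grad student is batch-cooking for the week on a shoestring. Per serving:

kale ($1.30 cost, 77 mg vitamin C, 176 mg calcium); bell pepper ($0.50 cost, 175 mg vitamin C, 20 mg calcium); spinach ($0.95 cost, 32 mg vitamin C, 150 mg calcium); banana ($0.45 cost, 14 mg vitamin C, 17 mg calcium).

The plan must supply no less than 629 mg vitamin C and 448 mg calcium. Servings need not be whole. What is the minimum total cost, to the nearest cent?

Compare the cost at each extreme point of the feasible region.
kale only: max(629/77, 448/176) = 8.169 servings → $10.62.
bell pepper only: max(629/175, 448/20) = 22.4 servings → $11.20.
spinach only: max(629/32, 448/150) = 19.66 servings → $18.67.
banana only: max(629/14, 448/17) = 44.93 servings → $20.22.
kale + bell pepper with both tight: 2.249 servings and 2.605 servings → $4.23.
kale + spinach: the both-tight solution has a negative serving — not a feasible corner.
kale + banana: intersection lies outside the first quadrant.
bell pepper + spinach with both tight: 3.124 servings and 2.57 servings → $4.00.
bell pepper + banana with both tight: 1.64 servings and 24.42 servings → $11.81.
spinach + banana with both targets exact would need a negative amount; discard.
Cheapest feasible corner: $4.00.

$4.00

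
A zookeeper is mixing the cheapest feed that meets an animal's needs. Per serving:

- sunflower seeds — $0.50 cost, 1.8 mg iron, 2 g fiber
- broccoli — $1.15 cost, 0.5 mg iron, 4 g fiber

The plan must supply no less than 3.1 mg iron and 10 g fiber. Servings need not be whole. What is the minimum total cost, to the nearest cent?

sunflower seeds only: max(3.1/1.8, 10/2) = 5 servings → $2.50.
broccoli only: max(3.1/0.5, 10/4) = 6.2 servings → $7.13.
sunflower seeds + broccoli with both tight: 1.194 servings and 1.903 servings → $2.79.
The minimum over all feasible corners is $2.50.

$2.50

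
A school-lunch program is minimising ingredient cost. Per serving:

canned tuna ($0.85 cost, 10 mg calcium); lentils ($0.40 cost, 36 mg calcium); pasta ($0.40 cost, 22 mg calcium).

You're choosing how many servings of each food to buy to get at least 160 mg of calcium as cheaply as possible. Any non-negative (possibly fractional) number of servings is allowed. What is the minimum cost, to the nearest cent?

Cost per mg of calcium: lentils $0.0111, pasta $0.0182, canned tuna $0.0850.
With no serving limits, use only lentils: 160 mg / 36 mg = 4.444 servings × $0.40 = $1.78.

$1.78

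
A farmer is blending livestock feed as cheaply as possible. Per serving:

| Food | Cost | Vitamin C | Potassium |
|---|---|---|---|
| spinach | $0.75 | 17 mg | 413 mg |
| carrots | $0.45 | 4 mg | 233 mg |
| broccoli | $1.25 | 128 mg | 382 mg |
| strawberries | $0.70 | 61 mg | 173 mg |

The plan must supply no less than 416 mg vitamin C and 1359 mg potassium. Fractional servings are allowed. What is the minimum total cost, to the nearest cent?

$4.25

An LP optimum is at a vertex; with two nutrient constraints at most two foods are used. Check each candidate.
spinach only: max(416/17, 1359/413) = 24.47 servings → $18.35.
carrots only: max(416/4, 1359/233) = 104 servings → $46.80.
broccoli only: max(416/128, 1359/382) = 3.558 servings → $4.45.
strawberries only: max(416/61, 1359/173) = 7.855 servings → $5.50.
spinach + carrots: the both-tight solution has a negative serving — not a feasible corner.
spinach + broccoli with both tight: 0.3243 servings and 3.207 servings → $4.25.
spinach + strawberries with both tight: 0.4912 servings and 6.683 servings → $5.05.
carrots + broccoli with both tight: 0.5315 servings and 3.233 servings → $4.28.
carrots + strawberries with both tight: 0.8084 servings and 6.767 servings → $5.10.
broccoli + strawberries with both targets exact would need a negative amount; discard.
The minimum over all feasible corners is $4.25.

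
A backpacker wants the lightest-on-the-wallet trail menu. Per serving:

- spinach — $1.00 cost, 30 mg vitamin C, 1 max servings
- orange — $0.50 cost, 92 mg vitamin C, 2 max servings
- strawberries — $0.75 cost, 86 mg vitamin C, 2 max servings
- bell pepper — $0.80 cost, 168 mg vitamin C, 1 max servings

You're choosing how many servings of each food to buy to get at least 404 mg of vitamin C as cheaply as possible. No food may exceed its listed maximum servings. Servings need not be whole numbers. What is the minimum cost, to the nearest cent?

$2.25

Cost per mg of vitamin C: bell pepper $0.0048, orange $0.0054, strawberries $0.0087, spinach $0.0333.
Take 1 serving of bell pepper: +168.0 mg vitamin C for $0.80 (total $0.80, still need 236.0 mg).
Take 2 servings of orange: +184.0 mg vitamin C for $1.00 (total $1.80, still need 52.0 mg).
Take 0.6047 servings of strawberries: +52.0 mg vitamin C for $0.45 (total $2.25, still need 0.0 mg).
Filling from the cheapest source first is optimal under one linear minimum: $2.25.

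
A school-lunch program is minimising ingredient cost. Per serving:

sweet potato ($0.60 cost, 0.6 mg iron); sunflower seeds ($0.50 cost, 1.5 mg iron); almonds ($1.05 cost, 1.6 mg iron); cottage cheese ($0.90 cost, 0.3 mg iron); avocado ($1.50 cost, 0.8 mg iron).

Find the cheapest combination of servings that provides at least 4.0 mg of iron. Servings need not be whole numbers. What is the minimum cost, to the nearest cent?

Cost per mg of iron: sunflower seeds $0.3333, almonds $0.6562, sweet potato $1.0000, avocado $1.8750, cottage cheese $3.0000.
With no serving limits, use only sunflower seeds: 4.0 mg / 1.5 mg = 2.667 servings × $0.50 = $1.33.

$1.33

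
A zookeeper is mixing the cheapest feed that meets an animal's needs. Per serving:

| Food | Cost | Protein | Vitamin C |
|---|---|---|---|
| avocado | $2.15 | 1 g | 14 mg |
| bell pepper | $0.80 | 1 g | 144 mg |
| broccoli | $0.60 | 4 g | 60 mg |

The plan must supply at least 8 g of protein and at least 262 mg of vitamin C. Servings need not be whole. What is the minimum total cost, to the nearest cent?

An LP optimum is at a vertex; with two nutrient constraints at most two foods are used. Check each candidate.
avocado only: max(8/1, 262/14) = 18.71 servings → $40.24.
bell pepper only: max(8/1, 262/144) = 8 servings → $6.40.
broccoli only: max(8/4, 262/60) = 4.367 servings → $2.62.
avocado + bell pepper with both tight: 6.846 servings and 1.154 servings → $15.64.
avocado + broccoli with both targets exact would need a negative amount; discard.
bell pepper + broccoli with both tight: 1.101 servings and 1.725 servings → $1.92.
Cheapest feasible corner: $1.92.

$1.92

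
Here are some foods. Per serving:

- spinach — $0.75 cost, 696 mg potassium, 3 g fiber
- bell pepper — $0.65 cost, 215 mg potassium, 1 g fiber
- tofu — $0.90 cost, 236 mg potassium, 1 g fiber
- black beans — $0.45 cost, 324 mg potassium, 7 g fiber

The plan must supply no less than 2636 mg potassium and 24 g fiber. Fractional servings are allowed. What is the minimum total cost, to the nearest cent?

Compare the cost at each extreme point of the feasible region.
spinach only: max(2636/696, 24/3) = 8 servings → $6.00.
bell pepper only: max(2636/215, 24/1) = 24 servings → $15.60.
tofu only: max(2636/236, 24/1) = 24 servings → $21.60.
black beans only: max(2636/324, 24/7) = 8.136 servings → $3.66.
spinach + bell pepper: intersection lies outside the first quadrant.
spinach + tofu: the both-tight solution has a negative serving — not a feasible corner.
spinach + black beans with both tight: 2.737 servings and 2.255 servings → $3.07.
bell pepper + tofu with both targets exact would need a negative amount; discard.
bell pepper + black beans with both tight: 9.04 servings and 2.137 servings → $6.84.
tofu + black beans with both tight: 8.039 servings and 2.28 servings → $8.26.
The minimum over all feasible corners is $3.07.

$3.07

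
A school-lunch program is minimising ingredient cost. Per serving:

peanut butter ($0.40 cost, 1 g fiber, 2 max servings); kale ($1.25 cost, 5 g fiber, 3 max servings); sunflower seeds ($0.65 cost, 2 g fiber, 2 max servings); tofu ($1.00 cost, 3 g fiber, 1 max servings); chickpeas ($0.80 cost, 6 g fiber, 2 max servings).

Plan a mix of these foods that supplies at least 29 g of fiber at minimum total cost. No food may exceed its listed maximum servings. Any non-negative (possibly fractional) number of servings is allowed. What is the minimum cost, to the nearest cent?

$6.00

Cost per g of fiber: chickpeas $0.1333, kale $0.2500, sunflower seeds $0.3250, tofu $0.3333, peanut butter $0.4000.
Take 2 servings of chickpeas: +12.0 g fiber for $1.60 (total $1.60, still need 17.0 g).
Take 3 servings of kale: +15.0 g fiber for $3.75 (total $5.35, still need 2.0 g).
Take 1 serving of sunflower seeds: +2.0 g fiber for $0.65 (total $6.00, still need 0.0 g).
Filling from the cheapest source first is optimal under one linear minimum: $6.00.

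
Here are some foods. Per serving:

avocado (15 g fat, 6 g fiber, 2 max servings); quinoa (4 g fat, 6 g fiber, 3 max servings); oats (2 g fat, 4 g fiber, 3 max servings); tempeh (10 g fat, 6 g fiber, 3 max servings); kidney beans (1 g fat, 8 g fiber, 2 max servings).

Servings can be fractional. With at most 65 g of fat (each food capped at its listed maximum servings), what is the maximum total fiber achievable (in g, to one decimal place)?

Fiber per g fat: kidney beans 8, oats 2, quinoa 1.5, tempeh 0.6, avocado 0.4.
Take 2 servings of kidney beans: uses 2 g fat, +16.0 g fiber (running total 16.0 g).
Take 3 servings of oats: uses 6 g fat, +12.0 g fiber (running total 28.0 g).
Take 3 servings of quinoa: uses 12 g fat, +18.0 g fiber (running total 46.0 g).
Take 3 servings of tempeh: uses 30 g fat, +18.0 g fiber (running total 64.0 g).
Take 1 serving of avocado: uses 15 g fat, +6.0 g fiber (running total 70.0 g).
Greedy by best ratio exhausts the fat allowance optimally: 70.0 g.

70.0 g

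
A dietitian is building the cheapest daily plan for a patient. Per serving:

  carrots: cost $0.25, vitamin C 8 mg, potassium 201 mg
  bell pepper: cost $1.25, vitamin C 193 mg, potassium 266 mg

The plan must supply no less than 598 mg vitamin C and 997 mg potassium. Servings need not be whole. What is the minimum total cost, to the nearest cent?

$4.05

A basic optimal solution has at most two foods positive. Try each food alone and each pair with both targets met exactly.
carrots only: max(598/8, 997/201) = 74.75 servings → $18.69.
bell pepper only: max(598/193, 997/266) = 3.748 servings → $4.69.
carrots + bell pepper with both tight: 0.9097 servings and 3.061 servings → $4.05.
Cheapest feasible corner: $4.05.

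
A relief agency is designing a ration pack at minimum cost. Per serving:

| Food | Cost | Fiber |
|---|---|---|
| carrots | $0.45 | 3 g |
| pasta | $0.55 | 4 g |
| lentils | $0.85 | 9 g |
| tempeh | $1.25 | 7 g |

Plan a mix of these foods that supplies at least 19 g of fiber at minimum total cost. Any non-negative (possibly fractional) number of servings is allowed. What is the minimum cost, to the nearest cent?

Cost per g of fiber: lentils $0.0944, pasta $0.1375, carrots $0.1500, tempeh $0.1786.
With no serving limits, use only lentils: 19 g / 9 g = 2.111 servings × $0.85 = $1.79.

$1.79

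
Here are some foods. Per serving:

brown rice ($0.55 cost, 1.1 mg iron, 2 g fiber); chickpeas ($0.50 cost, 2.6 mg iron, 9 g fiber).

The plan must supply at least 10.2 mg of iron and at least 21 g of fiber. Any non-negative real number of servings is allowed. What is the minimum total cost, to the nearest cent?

$1.96

At the optimum either one food covers both requirements or two foods hit both targets exactly; no other combination can be cheaper.
brown rice only: max(10.2/1.1, 21/2) = 10.5 servings → $5.78.
chickpeas only: max(10.2/2.6, 21/9) = 3.923 servings → $1.96.
brown rice + chickpeas with both tight: 7.915 servings and 0.5745 servings → $4.64.
Cheapest feasible corner: $1.96.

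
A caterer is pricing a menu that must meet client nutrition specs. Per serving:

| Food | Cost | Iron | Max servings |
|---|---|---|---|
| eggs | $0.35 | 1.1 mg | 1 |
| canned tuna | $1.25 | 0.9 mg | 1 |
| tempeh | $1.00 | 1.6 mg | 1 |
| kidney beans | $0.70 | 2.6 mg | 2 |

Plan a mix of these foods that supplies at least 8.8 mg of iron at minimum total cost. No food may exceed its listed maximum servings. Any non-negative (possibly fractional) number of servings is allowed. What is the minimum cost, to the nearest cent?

$4.00

Cost per mg of iron: kidney beans $0.2692, eggs $0.3182, tempeh $0.6250, canned tuna $1.3889.
Take 2 servings of kidney beans: +5.2 mg iron for $1.40 (total $1.40, still need 3.6 mg).
Take 1 serving of eggs: +1.1 mg iron for $0.35 (total $1.75, still need 2.5 mg).
Take 1 serving of tempeh: +1.6 mg iron for $1.00 (total $2.75, still need 0.9 mg).
Take 1 serving of canned tuna: +0.9 mg iron for $1.25 (total $4.00, still need 0.0 mg).
Filling from the cheapest source first is optimal under one linear minimum: $4.00.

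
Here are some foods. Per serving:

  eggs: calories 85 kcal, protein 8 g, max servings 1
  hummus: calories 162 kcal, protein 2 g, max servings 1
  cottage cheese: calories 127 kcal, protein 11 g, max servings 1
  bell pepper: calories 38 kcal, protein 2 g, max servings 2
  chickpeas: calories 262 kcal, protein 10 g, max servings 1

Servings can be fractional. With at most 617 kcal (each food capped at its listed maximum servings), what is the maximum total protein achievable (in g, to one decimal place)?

33.8 g

Protein per kcal: eggs 0.09412, cottage cheese 0.08661, bell pepper 0.05263, chickpeas 0.03817, hummus 0.01235.
Take 1 serving of eggs: uses 85 kcal, +8.0 g protein (running total 8.0 g).
Take 1 serving of cottage cheese: uses 127 kcal, +11.0 g protein (running total 19.0 g).
Take 2 servings of bell pepper: uses 76 kcal, +4.0 g protein (running total 23.0 g).
Take 1 serving of chickpeas: uses 262 kcal, +10.0 g protein (running total 33.0 g).
Take 0.4136 servings of hummus: uses 67 kcal, +0.8 g protein (running total 33.8 g).
Filling greedily by protein-per-kcal is optimal for one linear limit, giving 33.8 g.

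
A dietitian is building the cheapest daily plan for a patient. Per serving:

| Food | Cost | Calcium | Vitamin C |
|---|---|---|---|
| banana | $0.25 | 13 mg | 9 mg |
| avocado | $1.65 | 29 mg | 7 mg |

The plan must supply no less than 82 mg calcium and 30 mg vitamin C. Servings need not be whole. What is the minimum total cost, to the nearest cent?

$1.58

An LP optimum is at a vertex; with two nutrient constraints at most two foods are used. Check each candidate.
banana only: max(82/13, 30/9) = 6.308 servings → $1.58.
avocado only: max(82/29, 30/7) = 4.286 servings → $7.07.
banana + avocado with both tight: 1.741 servings and 2.047 servings → $3.81.
The minimum over all feasible corners is $1.58.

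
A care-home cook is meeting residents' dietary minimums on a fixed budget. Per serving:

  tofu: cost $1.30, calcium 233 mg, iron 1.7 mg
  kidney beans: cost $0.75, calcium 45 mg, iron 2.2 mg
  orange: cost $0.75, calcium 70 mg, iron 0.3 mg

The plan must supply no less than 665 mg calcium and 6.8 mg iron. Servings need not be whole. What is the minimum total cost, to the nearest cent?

$4.23

At the optimum either one food covers both requirements or two foods hit both targets exactly; no other combination can be cheaper.
tofu only: max(665/233, 6.8/1.7) = 4 servings → $5.20.
kidney beans only: max(665/45, 6.8/2.2) = 14.78 servings → $11.08.
orange only: max(665/70, 6.8/0.3) = 22.67 servings → $17.00.
tofu + kidney beans with both tight: 2.653 servings and 1.041 servings → $4.23.
tofu + orange: the both-tight solution has a negative serving — not a feasible corner.
kidney beans + orange with both tight: 1.968 servings and 8.235 servings → $7.65.
So the least-cost plan costs $4.23.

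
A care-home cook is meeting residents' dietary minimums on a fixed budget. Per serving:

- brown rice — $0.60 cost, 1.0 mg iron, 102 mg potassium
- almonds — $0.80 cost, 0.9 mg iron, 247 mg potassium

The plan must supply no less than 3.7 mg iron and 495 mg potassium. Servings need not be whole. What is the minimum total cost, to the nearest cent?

With two linear requirements the optimum uses one or two foods; enumerate the corners.
brown rice only: max(3.7/1.0, 495/102) = 4.853 servings → $2.91.
almonds only: max(3.7/0.9, 495/247) = 4.111 servings → $3.29.
brown rice + almonds with both tight: 3.018 servings and 0.7577 servings → $2.42.
The minimum over all feasible corners is $2.42.

$2.42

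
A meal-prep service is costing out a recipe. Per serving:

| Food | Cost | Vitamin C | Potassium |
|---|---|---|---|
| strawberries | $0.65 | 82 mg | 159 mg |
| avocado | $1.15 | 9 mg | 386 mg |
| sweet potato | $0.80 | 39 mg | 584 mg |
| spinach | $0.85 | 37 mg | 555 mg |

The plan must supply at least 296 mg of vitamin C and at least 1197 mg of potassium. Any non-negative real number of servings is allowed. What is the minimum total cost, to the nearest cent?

$2.95

With two linear requirements the optimum uses one or two foods; enumerate the corners.
strawberries only: max(296/82, 1197/159) = 7.528 servings → $4.89.
avocado only: max(296/9, 1197/386) = 32.89 servings → $37.82.
sweet potato only: max(296/39, 1197/584) = 7.59 servings → $6.07.
spinach only: max(296/37, 1197/555) = 8 servings → $6.80.
strawberries + avocado with both tight: 3.424 servings and 1.691 servings → $4.17.
strawberries + sweet potato with both tight: 3.027 servings and 1.226 servings → $2.95.
strawberries + spinach with both tight: 3.028 servings and 1.289 servings → $3.06.
avocado + sweet potato: the both-tight solution has a negative serving — not a feasible corner.
avocado + spinach with both targets exact would need a negative amount; discard.
sweet potato + spinach: intersection lies outside the first quadrant.
Cheapest feasible corner: $2.95.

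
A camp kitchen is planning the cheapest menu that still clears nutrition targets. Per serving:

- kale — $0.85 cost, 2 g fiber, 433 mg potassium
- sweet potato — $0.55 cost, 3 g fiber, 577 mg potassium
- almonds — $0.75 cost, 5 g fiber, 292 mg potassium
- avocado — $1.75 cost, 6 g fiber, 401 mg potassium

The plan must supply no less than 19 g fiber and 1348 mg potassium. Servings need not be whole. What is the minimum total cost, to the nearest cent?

$2.91

The cheapest plan sits at a corner of the feasible region — with two constraints it uses at most two foods.
kale only: max(19/2, 1348/433) = 9.5 servings → $8.07.
sweet potato only: max(19/3, 1348/577) = 6.333 servings → $3.48.
almonds only: max(19/5, 1348/292) = 4.616 servings → $3.46.
avocado only: max(19/6, 1348/401) = 3.362 servings → $5.88.
kale + sweet potato: the both-tight solution has a negative serving — not a feasible corner.
kale + almonds with both tight: 0.754 servings and 3.498 servings → $3.26.
kale + avocado with both tight: 0.2611 servings and 3.08 servings → $5.61.
sweet potato + almonds with both tight: 0.5933 servings and 3.444 servings → $2.91.
sweet potato + avocado with both tight: 0.2076 servings and 3.063 servings → $5.47.
almonds + avocado with both targets exact would need a negative amount; discard.
The minimum over all feasible corners is $2.91.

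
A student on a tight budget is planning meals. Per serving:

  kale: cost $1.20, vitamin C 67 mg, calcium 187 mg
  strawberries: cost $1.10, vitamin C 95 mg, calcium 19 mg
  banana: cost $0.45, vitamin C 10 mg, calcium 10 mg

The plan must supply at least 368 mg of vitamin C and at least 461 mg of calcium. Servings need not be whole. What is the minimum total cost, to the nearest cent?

$5.21

Minimising a linear cost over {vitamin C ≥ 368, calcium ≥ 461, servings ≥ 0} — the optimum is at a vertex, using one or two foods.
kale only: max(368/67, 461/187) = 5.493 servings → $6.59.
strawberries only: max(368/95, 461/19) = 24.26 servings → $26.69.
banana only: max(368/10, 461/10) = 46.1 servings → $20.75.
kale + strawberries with both tight: 2.232 servings and 2.3 servings → $5.21.
kale + banana with both tight: 0.775 servings and 31.61 servings → $15.15.
strawberries + banana: intersection lies outside the first quadrant.
So the least-cost plan costs $5.21.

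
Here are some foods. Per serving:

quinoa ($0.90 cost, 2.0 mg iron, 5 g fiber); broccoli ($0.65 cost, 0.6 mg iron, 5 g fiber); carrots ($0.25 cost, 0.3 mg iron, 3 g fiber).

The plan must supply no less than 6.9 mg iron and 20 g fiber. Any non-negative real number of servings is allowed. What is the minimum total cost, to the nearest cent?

$3.25

Compare the cost at each extreme point of the feasible region.
quinoa only: max(6.9/2.0, 20/5) = 4 servings → $3.60.
broccoli only: max(6.9/0.6, 20/5) = 11.5 servings → $7.47.
carrots only: max(6.9/0.3, 20/3) = 23 servings → $5.75.
quinoa + broccoli with both tight: 3.214 servings and 0.7857 servings → $3.40.
quinoa + carrots with both tight: 3.267 servings and 1.222 servings → $3.25.
broccoli + carrots: intersection lies outside the first quadrant.
So the least-cost plan costs $3.25.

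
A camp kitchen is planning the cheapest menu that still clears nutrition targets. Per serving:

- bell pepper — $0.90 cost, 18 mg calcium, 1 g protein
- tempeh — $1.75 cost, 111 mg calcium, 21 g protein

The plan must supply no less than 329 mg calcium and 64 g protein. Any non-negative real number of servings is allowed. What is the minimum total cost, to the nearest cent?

$5.33

Two binding constraints pin down two serving amounts, so the optimal mix uses at most two foods. The candidates are each food alone (scaled to the tighter of calcium/protein) and each pair with both constraints tight.
bell pepper only: max(329/18, 64/1) = 64 servings → $57.60.
tempeh only: max(329/111, 64/21) = 3.048 servings → $5.33.
bell pepper + tempeh with both targets exact would need a negative amount; discard.
So the least-cost plan costs $5.33.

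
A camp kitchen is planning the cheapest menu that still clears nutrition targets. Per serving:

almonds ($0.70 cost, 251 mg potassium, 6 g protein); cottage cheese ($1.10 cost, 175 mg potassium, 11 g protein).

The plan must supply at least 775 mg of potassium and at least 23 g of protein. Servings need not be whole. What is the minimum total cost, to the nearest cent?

$2.56

An LP optimum is at a vertex; with two nutrient constraints at most two foods are used. Check each candidate.
almonds only: max(775/251, 23/6) = 3.833 servings → $2.68.
cottage cheese only: max(775/175, 23/11) = 4.429 servings → $4.87.
almonds + cottage cheese with both tight: 2.63 servings and 0.6563 servings → $2.56.
Cheapest feasible corner: $2.56.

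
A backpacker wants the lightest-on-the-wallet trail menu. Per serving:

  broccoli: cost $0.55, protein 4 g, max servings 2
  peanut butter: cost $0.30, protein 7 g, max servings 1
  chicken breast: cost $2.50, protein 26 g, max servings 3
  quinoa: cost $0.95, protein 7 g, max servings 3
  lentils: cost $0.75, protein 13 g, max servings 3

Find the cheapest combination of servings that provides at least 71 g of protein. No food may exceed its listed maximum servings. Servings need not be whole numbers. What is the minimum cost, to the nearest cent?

$4.95

Cost per g of protein: peanut butter $0.0429, lentils $0.0577, chicken breast $0.0962, quinoa $0.1357, broccoli $0.1375.
Take 1 serving of peanut butter: +7.0 g protein for $0.30 (total $0.30, still need 64.0 g).
Take 3 servings of lentils: +39.0 g protein for $2.25 (total $2.55, still need 25.0 g).
Take 0.9615 servings of chicken breast: +25.0 g protein for $2.40 (total $4.95, still need 0.0 g).
Greedy by cheapest-per-g is optimal for a single linear constraint, so the minimum cost is $4.95.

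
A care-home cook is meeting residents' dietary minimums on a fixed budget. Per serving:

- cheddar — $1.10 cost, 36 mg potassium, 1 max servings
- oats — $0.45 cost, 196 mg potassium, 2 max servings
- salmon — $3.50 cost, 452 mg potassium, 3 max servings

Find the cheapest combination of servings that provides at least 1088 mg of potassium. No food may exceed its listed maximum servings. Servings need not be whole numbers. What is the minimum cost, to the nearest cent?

Cost per mg of potassium: oats $0.0023, salmon $0.0077, cheddar $0.0306.
Take 2 servings of oats: +392.0 mg potassium for $0.90 (total $0.90, still need 696.0 mg).
Take 1.54 servings of salmon: +696.0 mg potassium for $5.39 (total $6.29, still need 0.0 mg).
Filling from the cheapest source first is optimal under one linear minimum: $6.29.

$6.29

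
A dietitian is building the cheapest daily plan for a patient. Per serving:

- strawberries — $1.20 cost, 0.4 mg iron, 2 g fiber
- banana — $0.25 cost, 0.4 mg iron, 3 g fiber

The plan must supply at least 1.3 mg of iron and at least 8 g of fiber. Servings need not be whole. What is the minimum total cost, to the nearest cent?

With two linear requirements the optimum uses one or two foods; enumerate the corners.
strawberries only: max(1.3/0.4, 8/2) = 4 servings → $4.80.
banana only: max(1.3/0.4, 8/3) = 3.25 servings → $0.81.
strawberries + banana with both tight: 1.75 servings and 1.5 servings → $2.48.
Cheapest feasible corner: $0.81.

$0.81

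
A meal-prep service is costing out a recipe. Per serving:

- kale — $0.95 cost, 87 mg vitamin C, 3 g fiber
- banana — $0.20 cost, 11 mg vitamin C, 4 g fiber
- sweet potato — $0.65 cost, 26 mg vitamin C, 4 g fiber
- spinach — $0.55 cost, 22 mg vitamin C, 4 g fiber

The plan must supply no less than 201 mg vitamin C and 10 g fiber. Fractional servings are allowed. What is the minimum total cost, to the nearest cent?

$2.26

The cheapest plan sits at a corner of the feasible region — with two constraints it uses at most two foods.
kale only: max(201/87, 10/3) = 3.333 servings → $3.17.
banana only: max(201/11, 10/4) = 18.27 servings → $3.65.
sweet potato only: max(201/26, 10/4) = 7.731 servings → $5.03.
spinach only: max(201/22, 10/4) = 9.136 servings → $5.03.
kale + banana with both tight: 2.203 servings and 0.8476 servings → $2.26.
kale + sweet potato with both tight: 2.015 servings and 0.9889 servings → $2.56.
kale + spinach with both tight: 2.071 servings and 0.9468 servings → $2.49.
banana + sweet potato: intersection lies outside the first quadrant.
banana + spinach with both targets exact would need a negative amount; discard.
sweet potato + spinach: the both-tight solution has a negative serving — not a feasible corner.
Cheapest feasible corner: $2.26.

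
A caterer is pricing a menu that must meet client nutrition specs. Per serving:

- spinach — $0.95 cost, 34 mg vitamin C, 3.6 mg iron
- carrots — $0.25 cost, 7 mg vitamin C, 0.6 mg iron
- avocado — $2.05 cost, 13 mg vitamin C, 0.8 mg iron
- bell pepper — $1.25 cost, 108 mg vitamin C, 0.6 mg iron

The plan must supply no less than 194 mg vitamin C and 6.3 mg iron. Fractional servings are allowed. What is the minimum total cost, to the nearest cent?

$3.10

Check every corner: each single food scaled to meet both minima, and each pair solved so both constraints bind.
spinach only: max(194/34, 6.3/3.6) = 5.706 servings → $5.42.
carrots only: max(194/7, 6.3/0.6) = 27.71 servings → $6.93.
avocado only: max(194/13, 6.3/0.8) = 14.92 servings → $30.59.
bell pepper only: max(194/108, 6.3/0.6) = 10.5 servings → $13.12.
spinach + carrots: intersection lies outside the first quadrant.
spinach + avocado: the both-tight solution has a negative serving — not a feasible corner.
spinach + bell pepper with both tight: 1.531 servings and 1.314 servings → $3.10.
carrots + avocado with both targets exact would need a negative amount; discard.
carrots + bell pepper with both tight: 9.307 servings and 1.193 servings → $3.82.
avocado + bell pepper with both tight: 7.176 servings and 0.9326 servings → $15.88.
Cheapest feasible corner: $3.10.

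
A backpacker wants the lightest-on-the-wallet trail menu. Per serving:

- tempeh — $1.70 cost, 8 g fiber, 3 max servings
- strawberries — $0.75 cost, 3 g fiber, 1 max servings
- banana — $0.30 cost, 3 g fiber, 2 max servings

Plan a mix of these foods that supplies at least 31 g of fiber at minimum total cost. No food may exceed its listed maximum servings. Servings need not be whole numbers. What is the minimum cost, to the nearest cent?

Cost per g of fiber: banana $0.1000, tempeh $0.2125, strawberries $0.2500.
Take 2 servings of banana: +6.0 g fiber for $0.60 (total $0.60, still need 25.0 g).
Take 3 servings of tempeh: +24.0 g fiber for $5.10 (total $5.70, still need 1.0 g).
Take 0.3333 servings of strawberries: +1.0 g fiber for $0.25 (total $5.95, still need 0.0 g).
Filling from the cheapest source first is optimal under one linear minimum: $5.95.

$5.95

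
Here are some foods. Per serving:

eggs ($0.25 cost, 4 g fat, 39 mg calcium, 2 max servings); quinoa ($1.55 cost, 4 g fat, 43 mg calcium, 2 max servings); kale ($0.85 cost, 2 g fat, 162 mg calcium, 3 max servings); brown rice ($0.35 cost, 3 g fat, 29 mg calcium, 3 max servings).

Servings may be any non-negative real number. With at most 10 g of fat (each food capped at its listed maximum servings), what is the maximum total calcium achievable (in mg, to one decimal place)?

Calcium per g fat: kale 81, quinoa 10.75, eggs 9.75, brown rice 9.667.
Take 3 servings of kale: uses 6 g fat, +486.0 mg calcium (running total 486.0 mg).
Take 1 serving of quinoa: uses 4 g fat, +43.0 mg calcium (running total 529.0 mg).
Greedy by best ratio exhausts the fat allowance optimally: 529.0 mg.

529.0 mg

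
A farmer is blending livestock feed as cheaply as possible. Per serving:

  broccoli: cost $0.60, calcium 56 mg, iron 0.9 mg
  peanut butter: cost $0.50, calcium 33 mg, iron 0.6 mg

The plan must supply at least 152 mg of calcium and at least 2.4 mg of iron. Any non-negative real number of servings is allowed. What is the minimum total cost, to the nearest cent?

This is a tiny linear program; its minimum lies at a vertex of the feasible set. List the vertices and price them.
broccoli only: max(152/56, 2.4/0.9) = 2.714 servings → $1.63.
peanut butter only: max(152/33, 2.4/0.6) = 4.606 servings → $2.30.
broccoli + peanut butter: intersection lies outside the first quadrant.
So the least-cost plan costs $1.63.

$1.63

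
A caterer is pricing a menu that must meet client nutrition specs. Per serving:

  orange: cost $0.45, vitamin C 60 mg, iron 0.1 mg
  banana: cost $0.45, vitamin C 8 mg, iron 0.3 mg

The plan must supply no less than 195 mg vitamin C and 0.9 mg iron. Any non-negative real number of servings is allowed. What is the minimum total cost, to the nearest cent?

Compare the cost at each extreme point of the feasible region.
orange only: max(195/60, 0.9/0.1) = 9 servings → $4.05.
banana only: max(195/8, 0.9/0.3) = 24.38 servings → $10.97.
orange + banana with both tight: 2.983 servings and 2.006 servings → $2.24.
The minimum over all feasible corners is $2.24.

$2.24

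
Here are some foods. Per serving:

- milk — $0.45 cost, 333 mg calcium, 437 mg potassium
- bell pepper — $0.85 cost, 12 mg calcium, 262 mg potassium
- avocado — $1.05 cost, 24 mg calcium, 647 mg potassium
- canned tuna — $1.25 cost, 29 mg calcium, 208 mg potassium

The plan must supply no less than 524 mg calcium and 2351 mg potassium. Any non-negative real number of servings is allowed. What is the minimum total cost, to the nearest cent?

An LP optimum is at a vertex; with two nutrient constraints at most two foods are used. Check each candidate.
milk only: max(524/333, 2351/437) = 5.38 servings → $2.42.
bell pepper only: max(524/12, 2351/262) = 43.67 servings → $37.12.
avocado only: max(524/24, 2351/647) = 21.83 servings → $22.93.
canned tuna only: max(524/29, 2351/208) = 18.07 servings → $22.59.
milk + bell pepper with both tight: 1.33 servings and 6.755 servings → $6.34.
milk + avocado with both tight: 1.379 servings and 2.702 servings → $3.46.
milk + canned tuna with both tight: 0.7212 servings and 9.788 servings → $12.56.
bell pepper + avocado with both targets exact would need a negative amount; discard.
bell pepper + canned tuna: the both-tight solution has a negative serving — not a feasible corner.
avocado + canned tuna with both targets exact would need a negative amount; discard.
So the least-cost plan costs $2.42.

$2.42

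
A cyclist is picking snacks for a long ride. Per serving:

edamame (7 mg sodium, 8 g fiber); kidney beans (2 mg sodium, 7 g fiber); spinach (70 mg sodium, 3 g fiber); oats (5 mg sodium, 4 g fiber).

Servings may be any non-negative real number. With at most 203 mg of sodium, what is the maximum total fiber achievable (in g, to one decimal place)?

710.5 g

Fiber per mg sodium: kidney beans 3.5, edamame 1.143, oats 0.8, spinach 0.04286.
With no serving limits, spend the whole sodium allowance on kidney beans: 203 mg / 2 mg × 7 g = 710.5 g.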